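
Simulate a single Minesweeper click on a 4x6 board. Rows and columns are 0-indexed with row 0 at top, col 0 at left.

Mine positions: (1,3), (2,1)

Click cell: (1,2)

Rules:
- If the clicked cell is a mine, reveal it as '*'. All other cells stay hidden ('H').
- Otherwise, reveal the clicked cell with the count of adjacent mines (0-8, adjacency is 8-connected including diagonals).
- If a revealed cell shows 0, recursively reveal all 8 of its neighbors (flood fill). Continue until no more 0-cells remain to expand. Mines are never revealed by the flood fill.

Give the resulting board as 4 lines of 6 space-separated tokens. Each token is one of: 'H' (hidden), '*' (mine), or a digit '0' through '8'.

H H H H H H
H H 2 H H H
H H H H H H
H H H H H H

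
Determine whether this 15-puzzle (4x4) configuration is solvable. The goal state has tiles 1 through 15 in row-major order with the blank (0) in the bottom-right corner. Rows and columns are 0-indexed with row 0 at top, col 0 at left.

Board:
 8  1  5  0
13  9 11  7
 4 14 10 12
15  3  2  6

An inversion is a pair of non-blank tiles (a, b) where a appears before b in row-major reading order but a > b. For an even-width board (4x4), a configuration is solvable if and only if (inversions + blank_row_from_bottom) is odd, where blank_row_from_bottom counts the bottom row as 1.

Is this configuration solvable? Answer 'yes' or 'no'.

Answer: yes

Derivation:
Inversions: 51
Blank is in row 0 (0-indexed from top), which is row 4 counting from the bottom (bottom = 1).
51 + 4 = 55, which is odd, so the puzzle is solvable.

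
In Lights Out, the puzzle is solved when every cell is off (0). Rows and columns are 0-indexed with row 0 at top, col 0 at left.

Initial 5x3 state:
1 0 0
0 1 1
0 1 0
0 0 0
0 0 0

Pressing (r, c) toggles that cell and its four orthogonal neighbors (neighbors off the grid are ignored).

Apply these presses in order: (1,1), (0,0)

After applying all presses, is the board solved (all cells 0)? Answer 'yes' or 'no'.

After press 1 at (1,1):
1 1 0
1 0 0
0 0 0
0 0 0
0 0 0

After press 2 at (0,0):
0 0 0
0 0 0
0 0 0
0 0 0
0 0 0

Lights still on: 0

Answer: yes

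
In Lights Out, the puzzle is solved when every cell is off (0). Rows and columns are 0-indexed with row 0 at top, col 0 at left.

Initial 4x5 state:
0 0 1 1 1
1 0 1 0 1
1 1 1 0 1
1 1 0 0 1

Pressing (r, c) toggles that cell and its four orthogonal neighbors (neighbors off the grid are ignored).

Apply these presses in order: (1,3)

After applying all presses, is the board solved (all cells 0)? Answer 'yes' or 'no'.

Answer: no

Derivation:
After press 1 at (1,3):
0 0 1 0 1
1 0 0 1 0
1 1 1 1 1
1 1 0 0 1

Lights still on: 12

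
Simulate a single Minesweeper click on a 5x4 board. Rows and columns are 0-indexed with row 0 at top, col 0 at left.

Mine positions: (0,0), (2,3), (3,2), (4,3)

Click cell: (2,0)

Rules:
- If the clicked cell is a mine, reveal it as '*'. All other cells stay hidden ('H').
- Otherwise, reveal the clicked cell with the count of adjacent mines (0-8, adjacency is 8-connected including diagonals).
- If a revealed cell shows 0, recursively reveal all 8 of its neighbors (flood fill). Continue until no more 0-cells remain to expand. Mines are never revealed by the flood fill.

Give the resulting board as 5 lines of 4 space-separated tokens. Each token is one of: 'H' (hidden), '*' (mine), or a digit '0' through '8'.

H H H H
1 1 H H
0 1 H H
0 1 H H
0 1 H H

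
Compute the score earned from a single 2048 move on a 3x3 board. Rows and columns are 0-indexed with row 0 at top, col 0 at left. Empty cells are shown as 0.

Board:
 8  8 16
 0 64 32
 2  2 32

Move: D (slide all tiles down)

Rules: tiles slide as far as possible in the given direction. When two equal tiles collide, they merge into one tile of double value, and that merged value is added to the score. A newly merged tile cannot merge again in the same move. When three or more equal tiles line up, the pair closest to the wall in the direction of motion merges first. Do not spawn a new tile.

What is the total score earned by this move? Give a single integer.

Answer: 64

Derivation:
Slide down:
col 0: [8, 0, 2] -> [0, 8, 2]  score +0 (running 0)
col 1: [8, 64, 2] -> [8, 64, 2]  score +0 (running 0)
col 2: [16, 32, 32] -> [0, 16, 64]  score +64 (running 64)
Board after move:
 0  8  0
 8 64 16
 2  2 64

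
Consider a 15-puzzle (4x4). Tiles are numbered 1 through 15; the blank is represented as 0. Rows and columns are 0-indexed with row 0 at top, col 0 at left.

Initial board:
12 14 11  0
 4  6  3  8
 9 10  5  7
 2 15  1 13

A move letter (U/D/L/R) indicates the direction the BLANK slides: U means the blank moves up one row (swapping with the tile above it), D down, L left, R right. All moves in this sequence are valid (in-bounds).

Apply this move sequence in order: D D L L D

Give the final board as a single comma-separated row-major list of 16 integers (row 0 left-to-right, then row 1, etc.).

After move 1 (D):
12 14 11  8
 4  6  3  0
 9 10  5  7
 2 15  1 13

After move 2 (D):
12 14 11  8
 4  6  3  7
 9 10  5  0
 2 15  1 13

After move 3 (L):
12 14 11  8
 4  6  3  7
 9 10  0  5
 2 15  1 13

After move 4 (L):
12 14 11  8
 4  6  3  7
 9  0 10  5
 2 15  1 13

After move 5 (D):
12 14 11  8
 4  6  3  7
 9 15 10  5
 2  0  1 13

Answer: 12, 14, 11, 8, 4, 6, 3, 7, 9, 15, 10, 5, 2, 0, 1, 13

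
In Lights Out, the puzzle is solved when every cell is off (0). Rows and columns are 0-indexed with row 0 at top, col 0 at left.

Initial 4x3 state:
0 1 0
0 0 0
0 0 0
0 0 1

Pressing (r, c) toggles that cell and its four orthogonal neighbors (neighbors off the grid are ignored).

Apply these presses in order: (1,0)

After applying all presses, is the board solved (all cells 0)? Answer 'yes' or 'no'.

Answer: no

Derivation:
After press 1 at (1,0):
1 1 0
1 1 0
1 0 0
0 0 1

Lights still on: 6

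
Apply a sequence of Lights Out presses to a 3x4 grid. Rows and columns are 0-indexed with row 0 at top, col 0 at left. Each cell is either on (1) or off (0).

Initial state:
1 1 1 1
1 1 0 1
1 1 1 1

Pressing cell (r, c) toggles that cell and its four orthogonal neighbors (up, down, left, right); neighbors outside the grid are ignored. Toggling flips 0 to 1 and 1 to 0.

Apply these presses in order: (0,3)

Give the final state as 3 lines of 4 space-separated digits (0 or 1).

After press 1 at (0,3):
1 1 0 0
1 1 0 0
1 1 1 1

Answer: 1 1 0 0
1 1 0 0
1 1 1 1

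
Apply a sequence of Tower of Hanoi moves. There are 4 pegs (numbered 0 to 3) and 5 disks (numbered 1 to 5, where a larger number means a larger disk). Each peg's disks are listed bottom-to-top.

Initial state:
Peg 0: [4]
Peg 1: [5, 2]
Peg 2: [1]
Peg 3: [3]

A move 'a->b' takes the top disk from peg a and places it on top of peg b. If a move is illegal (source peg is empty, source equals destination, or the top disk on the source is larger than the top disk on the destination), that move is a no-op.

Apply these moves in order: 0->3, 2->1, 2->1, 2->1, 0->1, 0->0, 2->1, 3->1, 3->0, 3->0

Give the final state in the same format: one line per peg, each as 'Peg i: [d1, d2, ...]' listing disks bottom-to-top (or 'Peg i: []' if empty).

Answer: Peg 0: [4, 3]
Peg 1: [5, 2, 1]
Peg 2: []
Peg 3: []

Derivation:
After move 1 (0->3):
Peg 0: [4]
Peg 1: [5, 2]
Peg 2: [1]
Peg 3: [3]

After move 2 (2->1):
Peg 0: [4]
Peg 1: [5, 2, 1]
Peg 2: []
Peg 3: [3]

After move 3 (2->1):
Peg 0: [4]
Peg 1: [5, 2, 1]
Peg 2: []
Peg 3: [3]

After move 4 (2->1):
Peg 0: [4]
Peg 1: [5, 2, 1]
Peg 2: []
Peg 3: [3]

After move 5 (0->1):
Peg 0: [4]
Peg 1: [5, 2, 1]
Peg 2: []
Peg 3: [3]

After move 6 (0->0):
Peg 0: [4]
Peg 1: [5, 2, 1]
Peg 2: []
Peg 3: [3]

After move 7 (2->1):
Peg 0: [4]
Peg 1: [5, 2, 1]
Peg 2: []
Peg 3: [3]

After move 8 (3->1):
Peg 0: [4]
Peg 1: [5, 2, 1]
Peg 2: []
Peg 3: [3]

After move 9 (3->0):
Peg 0: [4, 3]
Peg 1: [5, 2, 1]
Peg 2: []
Peg 3: []

After move 10 (3->0):
Peg 0: [4, 3]
Peg 1: [5, 2, 1]
Peg 2: []
Peg 3: []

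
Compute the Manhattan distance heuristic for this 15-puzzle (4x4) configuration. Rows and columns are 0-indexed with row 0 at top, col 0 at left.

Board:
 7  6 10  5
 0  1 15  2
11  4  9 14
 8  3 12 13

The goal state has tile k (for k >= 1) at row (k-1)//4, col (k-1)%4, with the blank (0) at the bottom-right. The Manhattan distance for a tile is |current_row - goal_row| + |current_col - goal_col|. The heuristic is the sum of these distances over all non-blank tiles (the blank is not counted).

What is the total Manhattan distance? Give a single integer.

Answer: 43

Derivation:
Tile 7: at (0,0), goal (1,2), distance |0-1|+|0-2| = 3
Tile 6: at (0,1), goal (1,1), distance |0-1|+|1-1| = 1
Tile 10: at (0,2), goal (2,1), distance |0-2|+|2-1| = 3
Tile 5: at (0,3), goal (1,0), distance |0-1|+|3-0| = 4
Tile 1: at (1,1), goal (0,0), distance |1-0|+|1-0| = 2
Tile 15: at (1,2), goal (3,2), distance |1-3|+|2-2| = 2
Tile 2: at (1,3), goal (0,1), distance |1-0|+|3-1| = 3
Tile 11: at (2,0), goal (2,2), distance |2-2|+|0-2| = 2
Tile 4: at (2,1), goal (0,3), distance |2-0|+|1-3| = 4
Tile 9: at (2,2), goal (2,0), distance |2-2|+|2-0| = 2
Tile 14: at (2,3), goal (3,1), distance |2-3|+|3-1| = 3
Tile 8: at (3,0), goal (1,3), distance |3-1|+|0-3| = 5
Tile 3: at (3,1), goal (0,2), distance |3-0|+|1-2| = 4
Tile 12: at (3,2), goal (2,3), distance |3-2|+|2-3| = 2
Tile 13: at (3,3), goal (3,0), distance |3-3|+|3-0| = 3
Sum: 3 + 1 + 3 + 4 + 2 + 2 + 3 + 2 + 4 + 2 + 3 + 5 + 4 + 2 + 3 = 43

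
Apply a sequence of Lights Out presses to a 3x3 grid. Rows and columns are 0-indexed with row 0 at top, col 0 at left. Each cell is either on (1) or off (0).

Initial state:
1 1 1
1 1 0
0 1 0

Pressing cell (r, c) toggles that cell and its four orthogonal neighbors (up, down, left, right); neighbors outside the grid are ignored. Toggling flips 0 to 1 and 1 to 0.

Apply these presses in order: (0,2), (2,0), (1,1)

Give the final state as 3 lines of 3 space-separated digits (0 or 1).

Answer: 1 1 0
1 0 0
1 1 0

Derivation:
After press 1 at (0,2):
1 0 0
1 1 1
0 1 0

After press 2 at (2,0):
1 0 0
0 1 1
1 0 0

After press 3 at (1,1):
1 1 0
1 0 0
1 1 0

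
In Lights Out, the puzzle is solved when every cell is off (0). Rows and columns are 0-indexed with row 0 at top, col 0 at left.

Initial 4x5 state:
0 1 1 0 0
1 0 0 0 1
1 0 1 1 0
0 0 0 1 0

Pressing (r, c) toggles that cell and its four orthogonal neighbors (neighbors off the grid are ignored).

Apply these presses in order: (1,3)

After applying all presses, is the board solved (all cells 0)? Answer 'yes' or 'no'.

Answer: no

Derivation:
After press 1 at (1,3):
0 1 1 1 0
1 0 1 1 0
1 0 1 0 0
0 0 0 1 0

Lights still on: 9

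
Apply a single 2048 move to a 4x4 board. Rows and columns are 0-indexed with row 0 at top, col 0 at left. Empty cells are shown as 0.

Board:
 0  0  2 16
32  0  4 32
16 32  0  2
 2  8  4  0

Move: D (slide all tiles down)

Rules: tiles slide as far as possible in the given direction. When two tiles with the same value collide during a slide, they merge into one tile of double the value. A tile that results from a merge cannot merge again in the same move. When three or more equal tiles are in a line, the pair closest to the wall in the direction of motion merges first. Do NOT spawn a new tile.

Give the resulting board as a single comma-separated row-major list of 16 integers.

Answer: 0, 0, 0, 0, 32, 0, 0, 16, 16, 32, 2, 32, 2, 8, 8, 2

Derivation:
Slide down:
col 0: [0, 32, 16, 2] -> [0, 32, 16, 2]
col 1: [0, 0, 32, 8] -> [0, 0, 32, 8]
col 2: [2, 4, 0, 4] -> [0, 0, 2, 8]
col 3: [16, 32, 2, 0] -> [0, 16, 32, 2]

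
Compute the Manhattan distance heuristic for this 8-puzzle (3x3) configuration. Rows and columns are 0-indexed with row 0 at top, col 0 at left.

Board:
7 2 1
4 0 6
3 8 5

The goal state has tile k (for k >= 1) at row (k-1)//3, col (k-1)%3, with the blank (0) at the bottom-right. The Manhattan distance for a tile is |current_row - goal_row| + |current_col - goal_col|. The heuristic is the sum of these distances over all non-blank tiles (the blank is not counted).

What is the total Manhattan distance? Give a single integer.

Answer: 10

Derivation:
Tile 7: (0,0)->(2,0) = 2
Tile 2: (0,1)->(0,1) = 0
Tile 1: (0,2)->(0,0) = 2
Tile 4: (1,0)->(1,0) = 0
Tile 6: (1,2)->(1,2) = 0
Tile 3: (2,0)->(0,2) = 4
Tile 8: (2,1)->(2,1) = 0
Tile 5: (2,2)->(1,1) = 2
Sum: 2 + 0 + 2 + 0 + 0 + 4 + 0 + 2 = 10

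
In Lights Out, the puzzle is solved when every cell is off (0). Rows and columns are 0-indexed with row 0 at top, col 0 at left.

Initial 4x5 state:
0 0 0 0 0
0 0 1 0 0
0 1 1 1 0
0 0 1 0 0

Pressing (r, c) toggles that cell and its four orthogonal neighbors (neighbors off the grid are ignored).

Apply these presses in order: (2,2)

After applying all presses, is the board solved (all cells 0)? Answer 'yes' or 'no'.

After press 1 at (2,2):
0 0 0 0 0
0 0 0 0 0
0 0 0 0 0
0 0 0 0 0

Lights still on: 0

Answer: yes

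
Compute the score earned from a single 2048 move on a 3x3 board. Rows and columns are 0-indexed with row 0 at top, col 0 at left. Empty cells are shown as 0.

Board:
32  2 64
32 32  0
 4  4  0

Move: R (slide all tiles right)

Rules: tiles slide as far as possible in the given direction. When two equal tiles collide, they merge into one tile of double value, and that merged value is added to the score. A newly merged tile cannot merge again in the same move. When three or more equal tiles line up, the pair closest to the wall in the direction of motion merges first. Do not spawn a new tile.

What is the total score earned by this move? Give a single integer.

Answer: 72

Derivation:
Slide right:
row 0: [32, 2, 64] -> [32, 2, 64]  score +0 (running 0)
row 1: [32, 32, 0] -> [0, 0, 64]  score +64 (running 64)
row 2: [4, 4, 0] -> [0, 0, 8]  score +8 (running 72)
Board after move:
32  2 64
 0  0 64
 0  0  8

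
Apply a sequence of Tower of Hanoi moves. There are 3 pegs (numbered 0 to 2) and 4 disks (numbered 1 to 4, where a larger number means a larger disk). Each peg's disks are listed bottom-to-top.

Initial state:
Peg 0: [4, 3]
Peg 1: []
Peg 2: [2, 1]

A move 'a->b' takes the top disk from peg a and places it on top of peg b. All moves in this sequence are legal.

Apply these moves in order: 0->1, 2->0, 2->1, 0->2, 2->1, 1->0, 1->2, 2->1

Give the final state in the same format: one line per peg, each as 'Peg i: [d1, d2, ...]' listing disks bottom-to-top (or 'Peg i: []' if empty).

Answer: Peg 0: [4, 1]
Peg 1: [3, 2]
Peg 2: []

Derivation:
After move 1 (0->1):
Peg 0: [4]
Peg 1: [3]
Peg 2: [2, 1]

After move 2 (2->0):
Peg 0: [4, 1]
Peg 1: [3]
Peg 2: [2]

After move 3 (2->1):
Peg 0: [4, 1]
Peg 1: [3, 2]
Peg 2: []

After move 4 (0->2):
Peg 0: [4]
Peg 1: [3, 2]
Peg 2: [1]

After move 5 (2->1):
Peg 0: [4]
Peg 1: [3, 2, 1]
Peg 2: []

After move 6 (1->0):
Peg 0: [4, 1]
Peg 1: [3, 2]
Peg 2: []

After move 7 (1->2):
Peg 0: [4, 1]
Peg 1: [3]
Peg 2: [2]

After move 8 (2->1):
Peg 0: [4, 1]
Peg 1: [3, 2]
Peg 2: []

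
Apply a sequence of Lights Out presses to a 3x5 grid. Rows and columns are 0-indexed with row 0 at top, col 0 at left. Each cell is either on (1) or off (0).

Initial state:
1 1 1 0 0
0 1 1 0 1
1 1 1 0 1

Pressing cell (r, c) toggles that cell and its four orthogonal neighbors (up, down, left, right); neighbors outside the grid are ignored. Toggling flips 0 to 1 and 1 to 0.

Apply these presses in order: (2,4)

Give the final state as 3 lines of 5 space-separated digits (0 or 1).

After press 1 at (2,4):
1 1 1 0 0
0 1 1 0 0
1 1 1 1 0

Answer: 1 1 1 0 0
0 1 1 0 0
1 1 1 1 0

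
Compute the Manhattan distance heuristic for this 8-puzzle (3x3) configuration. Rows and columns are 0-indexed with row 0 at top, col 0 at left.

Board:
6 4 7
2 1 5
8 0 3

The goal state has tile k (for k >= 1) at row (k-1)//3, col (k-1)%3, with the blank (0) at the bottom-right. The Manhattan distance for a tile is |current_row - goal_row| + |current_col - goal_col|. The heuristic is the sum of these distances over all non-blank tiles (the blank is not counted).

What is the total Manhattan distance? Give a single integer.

Answer: 17

Derivation:
Tile 6: at (0,0), goal (1,2), distance |0-1|+|0-2| = 3
Tile 4: at (0,1), goal (1,0), distance |0-1|+|1-0| = 2
Tile 7: at (0,2), goal (2,0), distance |0-2|+|2-0| = 4
Tile 2: at (1,0), goal (0,1), distance |1-0|+|0-1| = 2
Tile 1: at (1,1), goal (0,0), distance |1-0|+|1-0| = 2
Tile 5: at (1,2), goal (1,1), distance |1-1|+|2-1| = 1
Tile 8: at (2,0), goal (2,1), distance |2-2|+|0-1| = 1
Tile 3: at (2,2), goal (0,2), distance |2-0|+|2-2| = 2
Sum: 3 + 2 + 4 + 2 + 2 + 1 + 1 + 2 = 17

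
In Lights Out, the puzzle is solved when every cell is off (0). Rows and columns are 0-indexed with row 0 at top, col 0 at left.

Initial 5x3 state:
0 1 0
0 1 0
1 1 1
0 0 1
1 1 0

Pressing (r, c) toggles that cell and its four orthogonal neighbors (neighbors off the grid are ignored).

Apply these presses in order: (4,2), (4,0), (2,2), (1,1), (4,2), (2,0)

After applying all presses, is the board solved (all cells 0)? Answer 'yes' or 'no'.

After press 1 at (4,2):
0 1 0
0 1 0
1 1 1
0 0 0
1 0 1

After press 2 at (4,0):
0 1 0
0 1 0
1 1 1
1 0 0
0 1 1

After press 3 at (2,2):
0 1 0
0 1 1
1 0 0
1 0 1
0 1 1

After press 4 at (1,1):
0 0 0
1 0 0
1 1 0
1 0 1
0 1 1

After press 5 at (4,2):
0 0 0
1 0 0
1 1 0
1 0 0
0 0 0

After press 6 at (2,0):
0 0 0
0 0 0
0 0 0
0 0 0
0 0 0

Lights still on: 0

Answer: yes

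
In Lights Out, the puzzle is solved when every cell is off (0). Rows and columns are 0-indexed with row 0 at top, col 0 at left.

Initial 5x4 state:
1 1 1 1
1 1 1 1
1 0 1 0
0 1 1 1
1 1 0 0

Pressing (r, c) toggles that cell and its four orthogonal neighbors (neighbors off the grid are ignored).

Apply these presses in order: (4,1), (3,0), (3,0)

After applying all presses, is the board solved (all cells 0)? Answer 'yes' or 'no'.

After press 1 at (4,1):
1 1 1 1
1 1 1 1
1 0 1 0
0 0 1 1
0 0 1 0

After press 2 at (3,0):
1 1 1 1
1 1 1 1
0 0 1 0
1 1 1 1
1 0 1 0

After press 3 at (3,0):
1 1 1 1
1 1 1 1
1 0 1 0
0 0 1 1
0 0 1 0

Lights still on: 13

Answer: no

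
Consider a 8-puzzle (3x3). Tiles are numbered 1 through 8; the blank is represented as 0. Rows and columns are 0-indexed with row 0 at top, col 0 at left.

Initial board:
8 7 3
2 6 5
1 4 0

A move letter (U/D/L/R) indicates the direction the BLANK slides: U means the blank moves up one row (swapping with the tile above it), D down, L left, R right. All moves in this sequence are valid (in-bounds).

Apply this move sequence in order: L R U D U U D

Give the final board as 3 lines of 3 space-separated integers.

After move 1 (L):
8 7 3
2 6 5
1 0 4

After move 2 (R):
8 7 3
2 6 5
1 4 0

After move 3 (U):
8 7 3
2 6 0
1 4 5

After move 4 (D):
8 7 3
2 6 5
1 4 0

After move 5 (U):
8 7 3
2 6 0
1 4 5

After move 6 (U):
8 7 0
2 6 3
1 4 5

After move 7 (D):
8 7 3
2 6 0
1 4 5

Answer: 8 7 3
2 6 0
1 4 5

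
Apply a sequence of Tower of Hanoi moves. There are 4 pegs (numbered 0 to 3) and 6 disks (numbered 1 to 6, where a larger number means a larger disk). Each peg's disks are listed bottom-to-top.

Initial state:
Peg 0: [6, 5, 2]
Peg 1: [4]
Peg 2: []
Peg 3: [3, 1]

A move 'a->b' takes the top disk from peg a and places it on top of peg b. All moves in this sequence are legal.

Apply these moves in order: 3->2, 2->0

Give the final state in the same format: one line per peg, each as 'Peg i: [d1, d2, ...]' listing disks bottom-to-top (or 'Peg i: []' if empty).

After move 1 (3->2):
Peg 0: [6, 5, 2]
Peg 1: [4]
Peg 2: [1]
Peg 3: [3]

After move 2 (2->0):
Peg 0: [6, 5, 2, 1]
Peg 1: [4]
Peg 2: []
Peg 3: [3]

Answer: Peg 0: [6, 5, 2, 1]
Peg 1: [4]
Peg 2: []
Peg 3: [3]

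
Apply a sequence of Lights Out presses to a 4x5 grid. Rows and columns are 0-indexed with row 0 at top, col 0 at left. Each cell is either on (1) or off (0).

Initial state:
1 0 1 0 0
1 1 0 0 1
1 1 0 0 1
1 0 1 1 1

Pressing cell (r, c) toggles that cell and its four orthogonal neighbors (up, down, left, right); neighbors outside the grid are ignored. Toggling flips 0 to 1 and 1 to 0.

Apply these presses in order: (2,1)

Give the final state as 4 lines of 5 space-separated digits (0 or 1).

After press 1 at (2,1):
1 0 1 0 0
1 0 0 0 1
0 0 1 0 1
1 1 1 1 1

Answer: 1 0 1 0 0
1 0 0 0 1
0 0 1 0 1
1 1 1 1 1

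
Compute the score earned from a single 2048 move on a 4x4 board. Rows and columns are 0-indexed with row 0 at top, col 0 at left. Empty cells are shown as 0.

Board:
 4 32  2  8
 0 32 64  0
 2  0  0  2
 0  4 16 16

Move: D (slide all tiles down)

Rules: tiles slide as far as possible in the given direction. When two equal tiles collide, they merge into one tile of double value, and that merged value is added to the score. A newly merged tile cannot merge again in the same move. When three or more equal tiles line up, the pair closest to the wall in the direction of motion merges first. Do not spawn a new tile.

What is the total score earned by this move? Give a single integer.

Answer: 64

Derivation:
Slide down:
col 0: [4, 0, 2, 0] -> [0, 0, 4, 2]  score +0 (running 0)
col 1: [32, 32, 0, 4] -> [0, 0, 64, 4]  score +64 (running 64)
col 2: [2, 64, 0, 16] -> [0, 2, 64, 16]  score +0 (running 64)
col 3: [8, 0, 2, 16] -> [0, 8, 2, 16]  score +0 (running 64)
Board after move:
 0  0  0  0
 0  0  2  8
 4 64 64  2
 2  4 16 16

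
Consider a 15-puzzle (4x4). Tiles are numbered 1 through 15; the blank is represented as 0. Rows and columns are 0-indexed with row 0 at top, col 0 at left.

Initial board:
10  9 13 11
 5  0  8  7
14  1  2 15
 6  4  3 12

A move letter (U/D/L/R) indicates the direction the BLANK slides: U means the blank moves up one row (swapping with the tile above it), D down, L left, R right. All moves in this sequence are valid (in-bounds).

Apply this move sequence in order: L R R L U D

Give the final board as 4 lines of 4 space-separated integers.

Answer: 10  9 13 11
 5  0  8  7
14  1  2 15
 6  4  3 12

Derivation:
After move 1 (L):
10  9 13 11
 0  5  8  7
14  1  2 15
 6  4  3 12

After move 2 (R):
10  9 13 11
 5  0  8  7
14  1  2 15
 6  4  3 12

After move 3 (R):
10  9 13 11
 5  8  0  7
14  1  2 15
 6  4  3 12

After move 4 (L):
10  9 13 11
 5  0  8  7
14  1  2 15
 6  4  3 12

After move 5 (U):
10  0 13 11
 5  9  8  7
14  1  2 15
 6  4  3 12

After move 6 (D):
10  9 13 11
 5  0  8  7
14  1  2 15
 6  4  3 12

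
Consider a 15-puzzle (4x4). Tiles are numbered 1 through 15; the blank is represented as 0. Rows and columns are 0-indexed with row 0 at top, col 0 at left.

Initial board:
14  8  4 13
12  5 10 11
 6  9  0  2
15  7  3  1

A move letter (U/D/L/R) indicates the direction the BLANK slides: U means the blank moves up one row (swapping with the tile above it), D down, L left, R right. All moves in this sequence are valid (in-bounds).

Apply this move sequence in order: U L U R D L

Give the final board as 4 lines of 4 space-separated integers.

Answer: 14  4  5 13
12  0  8 11
 6  9 10  2
15  7  3  1

Derivation:
After move 1 (U):
14  8  4 13
12  5  0 11
 6  9 10  2
15  7  3  1

After move 2 (L):
14  8  4 13
12  0  5 11
 6  9 10  2
15  7  3  1

After move 3 (U):
14  0  4 13
12  8  5 11
 6  9 10  2
15  7  3  1

After move 4 (R):
14  4  0 13
12  8  5 11
 6  9 10  2
15  7  3  1

After move 5 (D):
14  4  5 13
12  8  0 11
 6  9 10  2
15  7  3  1

After move 6 (L):
14  4  5 13
12  0  8 11
 6  9 10  2
15  7  3  1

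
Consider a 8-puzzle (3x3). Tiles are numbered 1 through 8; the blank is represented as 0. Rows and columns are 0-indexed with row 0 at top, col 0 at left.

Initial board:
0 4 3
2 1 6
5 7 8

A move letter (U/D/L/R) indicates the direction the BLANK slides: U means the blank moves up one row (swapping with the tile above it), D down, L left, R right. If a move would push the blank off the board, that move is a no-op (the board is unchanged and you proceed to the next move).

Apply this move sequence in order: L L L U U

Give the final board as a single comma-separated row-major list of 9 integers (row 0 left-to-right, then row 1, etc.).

Answer: 0, 4, 3, 2, 1, 6, 5, 7, 8

Derivation:
After move 1 (L):
0 4 3
2 1 6
5 7 8

After move 2 (L):
0 4 3
2 1 6
5 7 8

After move 3 (L):
0 4 3
2 1 6
5 7 8

After move 4 (U):
0 4 3
2 1 6
5 7 8

After move 5 (U):
0 4 3
2 1 6
5 7 8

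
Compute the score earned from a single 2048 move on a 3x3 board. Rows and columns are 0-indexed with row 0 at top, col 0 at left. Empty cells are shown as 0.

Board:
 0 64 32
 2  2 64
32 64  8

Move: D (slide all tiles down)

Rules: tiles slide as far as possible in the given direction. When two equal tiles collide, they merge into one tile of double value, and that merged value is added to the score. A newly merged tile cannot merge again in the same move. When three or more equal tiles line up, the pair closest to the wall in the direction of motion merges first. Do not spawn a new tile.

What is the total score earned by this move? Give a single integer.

Answer: 0

Derivation:
Slide down:
col 0: [0, 2, 32] -> [0, 2, 32]  score +0 (running 0)
col 1: [64, 2, 64] -> [64, 2, 64]  score +0 (running 0)
col 2: [32, 64, 8] -> [32, 64, 8]  score +0 (running 0)
Board after move:
 0 64 32
 2  2 64
32 64  8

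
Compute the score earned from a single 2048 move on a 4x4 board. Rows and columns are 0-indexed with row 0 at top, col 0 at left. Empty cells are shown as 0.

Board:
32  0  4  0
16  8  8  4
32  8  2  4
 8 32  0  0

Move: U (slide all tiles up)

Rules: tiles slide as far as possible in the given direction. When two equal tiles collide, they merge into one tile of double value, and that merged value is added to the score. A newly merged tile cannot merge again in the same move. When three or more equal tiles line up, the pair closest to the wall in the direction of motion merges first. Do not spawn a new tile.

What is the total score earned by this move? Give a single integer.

Slide up:
col 0: [32, 16, 32, 8] -> [32, 16, 32, 8]  score +0 (running 0)
col 1: [0, 8, 8, 32] -> [16, 32, 0, 0]  score +16 (running 16)
col 2: [4, 8, 2, 0] -> [4, 8, 2, 0]  score +0 (running 16)
col 3: [0, 4, 4, 0] -> [8, 0, 0, 0]  score +8 (running 24)
Board after move:
32 16  4  8
16 32  8  0
32  0  2  0
 8  0  0  0

Answer: 24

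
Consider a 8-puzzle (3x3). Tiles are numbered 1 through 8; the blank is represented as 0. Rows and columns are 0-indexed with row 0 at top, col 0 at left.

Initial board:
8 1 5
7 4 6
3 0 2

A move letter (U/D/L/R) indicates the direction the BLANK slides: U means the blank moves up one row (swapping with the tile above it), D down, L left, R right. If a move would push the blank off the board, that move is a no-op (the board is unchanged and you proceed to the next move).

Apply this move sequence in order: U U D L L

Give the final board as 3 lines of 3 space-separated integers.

Answer: 8 1 5
0 7 6
3 4 2

Derivation:
After move 1 (U):
8 1 5
7 0 6
3 4 2

After move 2 (U):
8 0 5
7 1 6
3 4 2

After move 3 (D):
8 1 5
7 0 6
3 4 2

After move 4 (L):
8 1 5
0 7 6
3 4 2

After move 5 (L):
8 1 5
0 7 6
3 4 2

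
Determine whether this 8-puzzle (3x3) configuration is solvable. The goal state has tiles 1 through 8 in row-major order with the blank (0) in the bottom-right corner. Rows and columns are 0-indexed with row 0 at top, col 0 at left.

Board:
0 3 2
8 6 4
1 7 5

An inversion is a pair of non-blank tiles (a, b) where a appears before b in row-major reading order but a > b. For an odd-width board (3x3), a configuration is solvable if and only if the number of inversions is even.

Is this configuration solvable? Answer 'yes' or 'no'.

Answer: no

Derivation:
Inversions (pairs i<j in row-major order where tile[i] > tile[j] > 0): 13
13 is odd, so the puzzle is not solvable.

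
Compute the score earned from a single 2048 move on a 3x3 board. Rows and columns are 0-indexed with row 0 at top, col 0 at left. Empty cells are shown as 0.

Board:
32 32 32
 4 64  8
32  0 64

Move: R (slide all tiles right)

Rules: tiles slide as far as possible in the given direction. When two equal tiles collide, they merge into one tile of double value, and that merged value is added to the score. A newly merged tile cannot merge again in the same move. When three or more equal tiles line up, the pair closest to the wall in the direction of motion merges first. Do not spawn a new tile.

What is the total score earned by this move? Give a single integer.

Slide right:
row 0: [32, 32, 32] -> [0, 32, 64]  score +64 (running 64)
row 1: [4, 64, 8] -> [4, 64, 8]  score +0 (running 64)
row 2: [32, 0, 64] -> [0, 32, 64]  score +0 (running 64)
Board after move:
 0 32 64
 4 64  8
 0 32 64

Answer: 64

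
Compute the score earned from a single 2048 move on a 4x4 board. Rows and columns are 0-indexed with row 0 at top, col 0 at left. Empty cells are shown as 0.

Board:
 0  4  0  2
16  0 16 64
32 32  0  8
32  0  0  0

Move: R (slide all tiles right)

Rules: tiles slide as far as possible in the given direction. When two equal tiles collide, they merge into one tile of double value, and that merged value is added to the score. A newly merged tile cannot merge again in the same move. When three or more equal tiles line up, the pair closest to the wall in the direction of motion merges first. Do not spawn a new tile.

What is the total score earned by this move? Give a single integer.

Answer: 96

Derivation:
Slide right:
row 0: [0, 4, 0, 2] -> [0, 0, 4, 2]  score +0 (running 0)
row 1: [16, 0, 16, 64] -> [0, 0, 32, 64]  score +32 (running 32)
row 2: [32, 32, 0, 8] -> [0, 0, 64, 8]  score +64 (running 96)
row 3: [32, 0, 0, 0] -> [0, 0, 0, 32]  score +0 (running 96)
Board after move:
 0  0  4  2
 0  0 32 64
 0  0 64  8
 0  0  0 32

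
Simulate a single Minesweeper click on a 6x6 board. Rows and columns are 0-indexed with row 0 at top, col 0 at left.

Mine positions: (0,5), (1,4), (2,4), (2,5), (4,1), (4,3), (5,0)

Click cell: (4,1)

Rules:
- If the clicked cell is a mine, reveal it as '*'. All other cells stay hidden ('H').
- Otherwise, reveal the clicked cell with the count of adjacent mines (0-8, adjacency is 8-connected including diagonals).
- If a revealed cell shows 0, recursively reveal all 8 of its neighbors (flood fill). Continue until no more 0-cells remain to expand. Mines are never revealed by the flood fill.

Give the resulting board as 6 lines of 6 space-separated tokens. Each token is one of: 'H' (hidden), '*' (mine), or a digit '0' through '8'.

H H H H H H
H H H H H H
H H H H H H
H H H H H H
H * H H H H
H H H H H H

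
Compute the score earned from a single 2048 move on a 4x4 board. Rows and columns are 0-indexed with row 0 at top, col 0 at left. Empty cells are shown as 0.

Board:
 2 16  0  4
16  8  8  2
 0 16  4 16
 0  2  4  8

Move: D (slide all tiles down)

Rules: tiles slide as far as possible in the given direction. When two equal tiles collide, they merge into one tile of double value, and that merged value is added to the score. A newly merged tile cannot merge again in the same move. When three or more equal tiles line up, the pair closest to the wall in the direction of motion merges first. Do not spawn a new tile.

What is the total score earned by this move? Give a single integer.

Answer: 8

Derivation:
Slide down:
col 0: [2, 16, 0, 0] -> [0, 0, 2, 16]  score +0 (running 0)
col 1: [16, 8, 16, 2] -> [16, 8, 16, 2]  score +0 (running 0)
col 2: [0, 8, 4, 4] -> [0, 0, 8, 8]  score +8 (running 8)
col 3: [4, 2, 16, 8] -> [4, 2, 16, 8]  score +0 (running 8)
Board after move:
 0 16  0  4
 0  8  0  2
 2 16  8 16
16  2  8  8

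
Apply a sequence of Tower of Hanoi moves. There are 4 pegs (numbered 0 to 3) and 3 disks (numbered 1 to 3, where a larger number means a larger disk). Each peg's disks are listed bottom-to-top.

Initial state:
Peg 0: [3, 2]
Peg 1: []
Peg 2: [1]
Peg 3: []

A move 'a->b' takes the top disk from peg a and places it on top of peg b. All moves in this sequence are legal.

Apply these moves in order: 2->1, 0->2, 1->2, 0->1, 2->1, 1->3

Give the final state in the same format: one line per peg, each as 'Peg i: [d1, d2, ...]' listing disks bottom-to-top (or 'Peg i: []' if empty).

Answer: Peg 0: []
Peg 1: [3]
Peg 2: [2]
Peg 3: [1]

Derivation:
After move 1 (2->1):
Peg 0: [3, 2]
Peg 1: [1]
Peg 2: []
Peg 3: []

After move 2 (0->2):
Peg 0: [3]
Peg 1: [1]
Peg 2: [2]
Peg 3: []

After move 3 (1->2):
Peg 0: [3]
Peg 1: []
Peg 2: [2, 1]
Peg 3: []

After move 4 (0->1):
Peg 0: []
Peg 1: [3]
Peg 2: [2, 1]
Peg 3: []

After move 5 (2->1):
Peg 0: []
Peg 1: [3, 1]
Peg 2: [2]
Peg 3: []

After move 6 (1->3):
Peg 0: []
Peg 1: [3]
Peg 2: [2]
Peg 3: [1]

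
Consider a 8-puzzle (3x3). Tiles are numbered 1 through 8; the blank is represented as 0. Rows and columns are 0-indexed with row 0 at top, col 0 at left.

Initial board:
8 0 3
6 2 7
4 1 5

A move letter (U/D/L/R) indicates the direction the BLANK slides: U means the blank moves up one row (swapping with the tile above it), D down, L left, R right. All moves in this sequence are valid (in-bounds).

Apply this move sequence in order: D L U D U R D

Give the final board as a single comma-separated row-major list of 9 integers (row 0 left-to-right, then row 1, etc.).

After move 1 (D):
8 2 3
6 0 7
4 1 5

After move 2 (L):
8 2 3
0 6 7
4 1 5

After move 3 (U):
0 2 3
8 6 7
4 1 5

After move 4 (D):
8 2 3
0 6 7
4 1 5

After move 5 (U):
0 2 3
8 6 7
4 1 5

After move 6 (R):
2 0 3
8 6 7
4 1 5

After move 7 (D):
2 6 3
8 0 7
4 1 5

Answer: 2, 6, 3, 8, 0, 7, 4, 1, 5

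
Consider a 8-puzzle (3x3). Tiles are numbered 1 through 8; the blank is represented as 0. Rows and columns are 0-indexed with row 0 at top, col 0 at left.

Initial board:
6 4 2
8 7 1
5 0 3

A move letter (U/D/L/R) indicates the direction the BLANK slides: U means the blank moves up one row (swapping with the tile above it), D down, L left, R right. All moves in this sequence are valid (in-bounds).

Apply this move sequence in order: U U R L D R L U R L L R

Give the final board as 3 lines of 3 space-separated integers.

Answer: 6 0 2
8 4 1
5 7 3

Derivation:
After move 1 (U):
6 4 2
8 0 1
5 7 3

After move 2 (U):
6 0 2
8 4 1
5 7 3

After move 3 (R):
6 2 0
8 4 1
5 7 3

After move 4 (L):
6 0 2
8 4 1
5 7 3

After move 5 (D):
6 4 2
8 0 1
5 7 3

After move 6 (R):
6 4 2
8 1 0
5 7 3

After move 7 (L):
6 4 2
8 0 1
5 7 3

After move 8 (U):
6 0 2
8 4 1
5 7 3

After move 9 (R):
6 2 0
8 4 1
5 7 3

After move 10 (L):
6 0 2
8 4 1
5 7 3

After move 11 (L):
0 6 2
8 4 1
5 7 3

After move 12 (R):
6 0 2
8 4 1
5 7 3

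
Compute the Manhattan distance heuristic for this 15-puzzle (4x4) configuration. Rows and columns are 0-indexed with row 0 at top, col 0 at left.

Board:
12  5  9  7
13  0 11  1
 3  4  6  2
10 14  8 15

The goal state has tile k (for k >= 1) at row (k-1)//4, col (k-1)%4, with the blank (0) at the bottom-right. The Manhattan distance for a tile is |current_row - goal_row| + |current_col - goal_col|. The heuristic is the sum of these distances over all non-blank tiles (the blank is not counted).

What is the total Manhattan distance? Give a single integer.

Tile 12: at (0,0), goal (2,3), distance |0-2|+|0-3| = 5
Tile 5: at (0,1), goal (1,0), distance |0-1|+|1-0| = 2
Tile 9: at (0,2), goal (2,0), distance |0-2|+|2-0| = 4
Tile 7: at (0,3), goal (1,2), distance |0-1|+|3-2| = 2
Tile 13: at (1,0), goal (3,0), distance |1-3|+|0-0| = 2
Tile 11: at (1,2), goal (2,2), distance |1-2|+|2-2| = 1
Tile 1: at (1,3), goal (0,0), distance |1-0|+|3-0| = 4
Tile 3: at (2,0), goal (0,2), distance |2-0|+|0-2| = 4
Tile 4: at (2,1), goal (0,3), distance |2-0|+|1-3| = 4
Tile 6: at (2,2), goal (1,1), distance |2-1|+|2-1| = 2
Tile 2: at (2,3), goal (0,1), distance |2-0|+|3-1| = 4
Tile 10: at (3,0), goal (2,1), distance |3-2|+|0-1| = 2
Tile 14: at (3,1), goal (3,1), distance |3-3|+|1-1| = 0
Tile 8: at (3,2), goal (1,3), distance |3-1|+|2-3| = 3
Tile 15: at (3,3), goal (3,2), distance |3-3|+|3-2| = 1
Sum: 5 + 2 + 4 + 2 + 2 + 1 + 4 + 4 + 4 + 2 + 4 + 2 + 0 + 3 + 1 = 40

Answer: 40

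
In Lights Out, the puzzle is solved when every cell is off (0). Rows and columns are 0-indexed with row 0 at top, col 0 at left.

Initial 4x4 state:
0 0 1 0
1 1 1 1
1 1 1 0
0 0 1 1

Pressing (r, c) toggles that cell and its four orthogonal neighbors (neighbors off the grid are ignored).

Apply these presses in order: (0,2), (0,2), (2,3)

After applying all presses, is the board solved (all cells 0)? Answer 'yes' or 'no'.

After press 1 at (0,2):
0 1 0 1
1 1 0 1
1 1 1 0
0 0 1 1

After press 2 at (0,2):
0 0 1 0
1 1 1 1
1 1 1 0
0 0 1 1

After press 3 at (2,3):
0 0 1 0
1 1 1 0
1 1 0 1
0 0 1 0

Lights still on: 8

Answer: no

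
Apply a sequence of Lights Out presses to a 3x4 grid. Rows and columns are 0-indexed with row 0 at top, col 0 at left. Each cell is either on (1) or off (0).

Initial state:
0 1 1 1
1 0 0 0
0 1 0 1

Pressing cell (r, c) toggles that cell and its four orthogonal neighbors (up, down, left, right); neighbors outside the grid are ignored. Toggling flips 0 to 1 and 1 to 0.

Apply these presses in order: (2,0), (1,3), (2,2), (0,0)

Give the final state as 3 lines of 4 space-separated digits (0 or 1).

Answer: 1 0 1 0
1 0 0 1
1 1 1 1

Derivation:
After press 1 at (2,0):
0 1 1 1
0 0 0 0
1 0 0 1

After press 2 at (1,3):
0 1 1 0
0 0 1 1
1 0 0 0

After press 3 at (2,2):
0 1 1 0
0 0 0 1
1 1 1 1

After press 4 at (0,0):
1 0 1 0
1 0 0 1
1 1 1 1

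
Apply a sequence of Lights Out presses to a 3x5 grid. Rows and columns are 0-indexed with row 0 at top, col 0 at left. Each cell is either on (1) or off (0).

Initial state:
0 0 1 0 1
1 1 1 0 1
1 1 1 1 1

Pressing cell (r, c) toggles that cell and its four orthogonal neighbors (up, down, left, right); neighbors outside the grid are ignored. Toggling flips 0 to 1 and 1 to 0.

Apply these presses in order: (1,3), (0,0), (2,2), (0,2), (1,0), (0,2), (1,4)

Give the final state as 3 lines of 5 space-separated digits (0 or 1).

After press 1 at (1,3):
0 0 1 1 1
1 1 0 1 0
1 1 1 0 1

After press 2 at (0,0):
1 1 1 1 1
0 1 0 1 0
1 1 1 0 1

After press 3 at (2,2):
1 1 1 1 1
0 1 1 1 0
1 0 0 1 1

After press 4 at (0,2):
1 0 0 0 1
0 1 0 1 0
1 0 0 1 1

After press 5 at (1,0):
0 0 0 0 1
1 0 0 1 0
0 0 0 1 1

After press 6 at (0,2):
0 1 1 1 1
1 0 1 1 0
0 0 0 1 1

After press 7 at (1,4):
0 1 1 1 0
1 0 1 0 1
0 0 0 1 0

Answer: 0 1 1 1 0
1 0 1 0 1
0 0 0 1 0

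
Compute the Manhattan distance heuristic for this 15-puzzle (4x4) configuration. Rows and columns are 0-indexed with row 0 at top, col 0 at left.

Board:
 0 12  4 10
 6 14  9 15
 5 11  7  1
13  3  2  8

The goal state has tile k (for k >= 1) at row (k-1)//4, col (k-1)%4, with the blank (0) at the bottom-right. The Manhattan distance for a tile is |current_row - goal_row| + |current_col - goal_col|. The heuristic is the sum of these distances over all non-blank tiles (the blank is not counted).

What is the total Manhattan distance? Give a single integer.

Answer: 36

Derivation:
Tile 12: at (0,1), goal (2,3), distance |0-2|+|1-3| = 4
Tile 4: at (0,2), goal (0,3), distance |0-0|+|2-3| = 1
Tile 10: at (0,3), goal (2,1), distance |0-2|+|3-1| = 4
Tile 6: at (1,0), goal (1,1), distance |1-1|+|0-1| = 1
Tile 14: at (1,1), goal (3,1), distance |1-3|+|1-1| = 2
Tile 9: at (1,2), goal (2,0), distance |1-2|+|2-0| = 3
Tile 15: at (1,3), goal (3,2), distance |1-3|+|3-2| = 3
Tile 5: at (2,0), goal (1,0), distance |2-1|+|0-0| = 1
Tile 11: at (2,1), goal (2,2), distance |2-2|+|1-2| = 1
Tile 7: at (2,2), goal (1,2), distance |2-1|+|2-2| = 1
Tile 1: at (2,3), goal (0,0), distance |2-0|+|3-0| = 5
Tile 13: at (3,0), goal (3,0), distance |3-3|+|0-0| = 0
Tile 3: at (3,1), goal (0,2), distance |3-0|+|1-2| = 4
Tile 2: at (3,2), goal (0,1), distance |3-0|+|2-1| = 4
Tile 8: at (3,3), goal (1,3), distance |3-1|+|3-3| = 2
Sum: 4 + 1 + 4 + 1 + 2 + 3 + 3 + 1 + 1 + 1 + 5 + 0 + 4 + 4 + 2 = 36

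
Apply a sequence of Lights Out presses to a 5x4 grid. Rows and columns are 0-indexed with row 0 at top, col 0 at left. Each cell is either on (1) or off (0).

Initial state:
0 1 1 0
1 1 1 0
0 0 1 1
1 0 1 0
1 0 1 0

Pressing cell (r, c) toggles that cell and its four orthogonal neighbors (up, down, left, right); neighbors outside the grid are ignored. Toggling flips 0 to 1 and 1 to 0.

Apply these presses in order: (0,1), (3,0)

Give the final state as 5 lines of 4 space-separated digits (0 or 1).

After press 1 at (0,1):
1 0 0 0
1 0 1 0
0 0 1 1
1 0 1 0
1 0 1 0

After press 2 at (3,0):
1 0 0 0
1 0 1 0
1 0 1 1
0 1 1 0
0 0 1 0

Answer: 1 0 0 0
1 0 1 0
1 0 1 1
0 1 1 0
0 0 1 0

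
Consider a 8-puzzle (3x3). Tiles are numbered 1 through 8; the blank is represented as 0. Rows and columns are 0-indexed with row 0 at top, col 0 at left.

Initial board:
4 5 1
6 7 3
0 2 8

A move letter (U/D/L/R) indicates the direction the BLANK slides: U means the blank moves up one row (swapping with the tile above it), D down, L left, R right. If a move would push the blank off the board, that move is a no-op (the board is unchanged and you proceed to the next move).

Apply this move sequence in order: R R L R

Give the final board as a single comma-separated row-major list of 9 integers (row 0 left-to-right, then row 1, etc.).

Answer: 4, 5, 1, 6, 7, 3, 2, 8, 0

Derivation:
After move 1 (R):
4 5 1
6 7 3
2 0 8

After move 2 (R):
4 5 1
6 7 3
2 8 0

After move 3 (L):
4 5 1
6 7 3
2 0 8

After move 4 (R):
4 5 1
6 7 3
2 8 0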